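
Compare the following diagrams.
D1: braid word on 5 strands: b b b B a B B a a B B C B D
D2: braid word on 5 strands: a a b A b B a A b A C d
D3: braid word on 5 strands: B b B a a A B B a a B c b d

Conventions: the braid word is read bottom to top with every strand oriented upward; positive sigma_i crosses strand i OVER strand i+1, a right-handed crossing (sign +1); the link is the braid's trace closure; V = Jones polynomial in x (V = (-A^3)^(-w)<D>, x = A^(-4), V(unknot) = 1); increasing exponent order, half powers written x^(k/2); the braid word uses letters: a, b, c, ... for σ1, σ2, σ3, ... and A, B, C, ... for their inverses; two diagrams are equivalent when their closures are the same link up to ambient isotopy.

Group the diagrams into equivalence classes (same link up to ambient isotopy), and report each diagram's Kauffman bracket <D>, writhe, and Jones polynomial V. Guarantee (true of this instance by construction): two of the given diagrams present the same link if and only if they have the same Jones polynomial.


grouping into links: {D1, D3} | {D2}
V(D1) = -x^-3 + 2x^-2 - 2x^-1 + 3 - 2x + 2x^2 - x^3  (w -2, c 14, <D> = -A^-18 + 2A^-14 - 2A^-10 + 3A^-6 - 2A^-2 + 2A^2 - A^6)
D2 (bracket A^6; 12 crossings at w = +2): V = 1
D3 (bracket -A^-6 + 2A^-2 - 2A^2 + 3A^6 - 2A^10 + 2A^14 - A^18; 14 crossings at w = +2): V = -x^-3 + 2x^-2 - 2x^-1 + 3 - 2x + 2x^2 - x^3
why: 2 values of V(x) split the 3 diagrams


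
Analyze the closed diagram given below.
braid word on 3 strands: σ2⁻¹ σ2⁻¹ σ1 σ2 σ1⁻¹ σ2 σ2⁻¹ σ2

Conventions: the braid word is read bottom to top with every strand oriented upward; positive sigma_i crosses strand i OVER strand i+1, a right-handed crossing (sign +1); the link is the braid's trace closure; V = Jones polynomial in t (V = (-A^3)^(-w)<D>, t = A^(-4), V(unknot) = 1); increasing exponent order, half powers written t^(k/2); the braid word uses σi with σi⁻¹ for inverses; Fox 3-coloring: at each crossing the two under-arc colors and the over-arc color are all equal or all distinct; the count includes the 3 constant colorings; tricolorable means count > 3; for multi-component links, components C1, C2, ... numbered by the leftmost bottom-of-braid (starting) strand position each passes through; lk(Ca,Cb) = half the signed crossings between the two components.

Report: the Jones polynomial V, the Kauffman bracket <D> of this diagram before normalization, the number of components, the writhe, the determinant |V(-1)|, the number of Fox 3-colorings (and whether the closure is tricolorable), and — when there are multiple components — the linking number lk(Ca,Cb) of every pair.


Jones polynomial: V(t) = 1
<D> = 1; writhe 0
components 1, writhe 0 (8 crossings)
3-colorings: 3 of 3^8, det 1 — not tricolorable
note: w = 0 shifts under R1 moves; the (-A^3)^(0) factor cancels that in V


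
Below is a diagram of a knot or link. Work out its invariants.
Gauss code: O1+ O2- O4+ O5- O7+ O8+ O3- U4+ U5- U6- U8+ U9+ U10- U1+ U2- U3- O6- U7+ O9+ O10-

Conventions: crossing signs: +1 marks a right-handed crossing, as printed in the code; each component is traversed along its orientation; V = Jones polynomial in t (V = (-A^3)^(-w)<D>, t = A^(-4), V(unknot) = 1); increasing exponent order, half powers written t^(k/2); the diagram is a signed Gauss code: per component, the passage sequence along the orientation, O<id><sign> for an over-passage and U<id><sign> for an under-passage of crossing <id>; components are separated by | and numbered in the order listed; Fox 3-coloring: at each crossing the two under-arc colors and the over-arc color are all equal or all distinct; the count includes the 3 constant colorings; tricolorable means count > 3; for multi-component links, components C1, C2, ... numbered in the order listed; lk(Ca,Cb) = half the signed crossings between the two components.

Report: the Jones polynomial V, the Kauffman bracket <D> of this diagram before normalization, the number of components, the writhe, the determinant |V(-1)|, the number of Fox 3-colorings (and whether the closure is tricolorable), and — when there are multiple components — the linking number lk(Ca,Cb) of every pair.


Jones polynomial: V(t) = 1
<D> = 1; writhe 0
components 1, writhe 0 (10 crossings)
3-colorings: 3 of 3^10, det 1 — not tricolorable
note: w = 0 shifts under R1 moves; the (-A^3)^(0) factor cancels that in V


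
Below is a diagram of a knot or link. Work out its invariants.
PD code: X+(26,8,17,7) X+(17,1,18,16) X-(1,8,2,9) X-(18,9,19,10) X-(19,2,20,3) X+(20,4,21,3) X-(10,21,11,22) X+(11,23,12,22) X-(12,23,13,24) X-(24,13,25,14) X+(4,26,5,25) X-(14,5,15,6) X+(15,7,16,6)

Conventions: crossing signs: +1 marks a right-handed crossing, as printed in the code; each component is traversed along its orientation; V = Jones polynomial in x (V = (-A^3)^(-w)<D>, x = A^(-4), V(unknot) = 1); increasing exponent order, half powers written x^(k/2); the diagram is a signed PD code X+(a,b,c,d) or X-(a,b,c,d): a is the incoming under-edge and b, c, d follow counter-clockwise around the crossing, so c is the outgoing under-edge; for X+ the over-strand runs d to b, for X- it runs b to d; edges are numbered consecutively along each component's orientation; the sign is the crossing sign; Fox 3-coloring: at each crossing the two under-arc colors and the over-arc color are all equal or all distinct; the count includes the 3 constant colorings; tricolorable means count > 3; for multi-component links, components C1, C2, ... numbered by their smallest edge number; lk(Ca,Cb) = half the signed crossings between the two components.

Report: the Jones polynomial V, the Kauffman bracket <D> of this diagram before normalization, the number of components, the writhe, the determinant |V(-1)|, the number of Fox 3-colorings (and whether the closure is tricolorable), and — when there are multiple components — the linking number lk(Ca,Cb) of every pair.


Jones polynomial: V(x) = x^(-7/2) - 2x^(-5/2) + x^(-3/2) - 2x^(-1/2) + x^(1/2) - x^(3/2)
<D> = A^-9 - A^-5 + 2A^-1 - A^3 + 2A^7 - A^11; writhe -1
components 2, writhe -1 (13 crossings)
linking number lk(C1,C2) = 0
3-colorings: 3 of 3^13, det 8 — not tricolorable
note: w = -1 (over 13 crossings) is diagram-only; (-A^3)^(1) removes it from V


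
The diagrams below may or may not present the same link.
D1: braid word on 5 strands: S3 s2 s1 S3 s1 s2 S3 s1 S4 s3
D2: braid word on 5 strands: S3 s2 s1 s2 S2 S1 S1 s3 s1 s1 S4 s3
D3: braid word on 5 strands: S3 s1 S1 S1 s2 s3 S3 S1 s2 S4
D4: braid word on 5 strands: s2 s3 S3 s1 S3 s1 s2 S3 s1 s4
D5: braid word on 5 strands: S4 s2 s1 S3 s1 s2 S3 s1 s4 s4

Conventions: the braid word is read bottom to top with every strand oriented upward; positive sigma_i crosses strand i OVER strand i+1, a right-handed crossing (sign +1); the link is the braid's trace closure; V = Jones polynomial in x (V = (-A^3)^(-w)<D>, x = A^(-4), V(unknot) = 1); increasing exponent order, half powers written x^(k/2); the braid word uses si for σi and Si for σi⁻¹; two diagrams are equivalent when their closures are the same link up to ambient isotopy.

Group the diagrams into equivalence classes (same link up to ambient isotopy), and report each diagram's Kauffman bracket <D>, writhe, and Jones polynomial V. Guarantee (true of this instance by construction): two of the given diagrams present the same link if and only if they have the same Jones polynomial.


grouping into links: {D1, D4, D5} | {D2} | {D3}
V(D1) = x^-1 - 1 + 2x - 2x^2 + 2x^3 - 2x^4 + x^5  (w +2, c 10, <D> = A^-14 - 2A^-10 + 2A^-6 - 2A^-2 + 2A^2 - A^6 + A^10)
V(D2) = 1  (w +2, c 12, <D> = A^6)
D3 (bracket A^-14 - A^-10 + A^-6 - A^-2 + A^2; 10 crossings at w = -2): V = x^-2 - x^-1 + 1 - x + x^2
D4 (bracket A^-8 - 2A^-4 + 2 - 2A^4 + 2A^8 - A^12 + A^16; 10 crossings at w = +4): V = x^-1 - 1 + 2x - 2x^2 + 2x^3 - 2x^4 + x^5
V(D5) = x^-1 - 1 + 2x - 2x^2 + 2x^3 - 2x^4 + x^5  (w +4, c 10, <D> = A^-8 - 2A^-4 + 2 - 2A^4 + 2A^8 - A^12 + A^16)
why: 3 values of V(x) split the 5 diagrams


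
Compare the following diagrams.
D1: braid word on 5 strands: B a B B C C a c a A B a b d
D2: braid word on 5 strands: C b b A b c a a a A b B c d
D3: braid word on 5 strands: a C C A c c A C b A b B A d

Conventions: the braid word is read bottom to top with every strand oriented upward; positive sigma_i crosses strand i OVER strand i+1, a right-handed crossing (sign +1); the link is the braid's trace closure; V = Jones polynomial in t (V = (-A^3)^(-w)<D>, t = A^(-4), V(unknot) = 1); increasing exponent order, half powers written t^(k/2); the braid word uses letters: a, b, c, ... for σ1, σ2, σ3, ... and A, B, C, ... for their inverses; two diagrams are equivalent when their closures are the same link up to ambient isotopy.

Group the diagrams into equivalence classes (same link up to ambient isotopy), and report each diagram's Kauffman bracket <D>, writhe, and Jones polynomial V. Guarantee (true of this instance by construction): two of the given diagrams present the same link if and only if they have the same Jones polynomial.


grouping into links: {D1} | {D2} | {D3}
V(D1) = -t^-3 + 2t^-2 - 2t^-1 + 3 - 2t + 2t^2 - t^3  (w 0, c 14, <D> = -A^-12 + 2A^-8 - 2A^-4 + 3 - 2A^4 + 2A^8 - A^12)
V(D2) = t - t^2 + 2t^3 - t^4 + t^5 - t^6  (w +6, c 14, <D> = -A^-6 + A^-2 - A^2 + 2A^6 - A^10 + A^14)
D3 (bracket A^-2 + A^6 - A^10; 14 crossings at w = -2): V = -t^-4 + t^-3 + t^-1
why: 3 classes among 3 diagrams; unequal V(t) rules out equality


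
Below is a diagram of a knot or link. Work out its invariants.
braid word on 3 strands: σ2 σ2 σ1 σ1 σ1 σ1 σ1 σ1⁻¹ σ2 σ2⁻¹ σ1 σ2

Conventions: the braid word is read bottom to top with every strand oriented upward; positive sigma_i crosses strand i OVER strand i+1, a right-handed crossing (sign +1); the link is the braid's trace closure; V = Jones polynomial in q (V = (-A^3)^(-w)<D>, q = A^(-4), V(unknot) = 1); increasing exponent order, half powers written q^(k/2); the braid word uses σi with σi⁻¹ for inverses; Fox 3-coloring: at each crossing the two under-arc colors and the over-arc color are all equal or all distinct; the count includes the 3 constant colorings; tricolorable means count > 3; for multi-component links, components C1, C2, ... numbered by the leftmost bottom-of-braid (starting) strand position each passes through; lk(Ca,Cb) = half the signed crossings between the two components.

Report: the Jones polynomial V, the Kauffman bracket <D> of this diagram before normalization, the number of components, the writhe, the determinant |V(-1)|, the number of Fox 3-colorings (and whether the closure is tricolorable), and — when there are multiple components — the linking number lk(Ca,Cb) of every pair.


Jones polynomial: V(q) = q^3 + 2q^5 - 2q^6 + 2q^7 - 3q^8 + 2q^9 - 2q^10 + q^11
<D> = A^-20 - 2A^-16 + 2A^-12 - 3A^-8 + 2A^-4 - 2 + 2A^4 + A^12; writhe +8
components 1, writhe +8 (12 crossings)
3-colorings: 9 of 3^12, det 15 — tricolorable
note: w = +8 shifts under R1 moves; the (-A^3)^(-8) factor cancels that in V


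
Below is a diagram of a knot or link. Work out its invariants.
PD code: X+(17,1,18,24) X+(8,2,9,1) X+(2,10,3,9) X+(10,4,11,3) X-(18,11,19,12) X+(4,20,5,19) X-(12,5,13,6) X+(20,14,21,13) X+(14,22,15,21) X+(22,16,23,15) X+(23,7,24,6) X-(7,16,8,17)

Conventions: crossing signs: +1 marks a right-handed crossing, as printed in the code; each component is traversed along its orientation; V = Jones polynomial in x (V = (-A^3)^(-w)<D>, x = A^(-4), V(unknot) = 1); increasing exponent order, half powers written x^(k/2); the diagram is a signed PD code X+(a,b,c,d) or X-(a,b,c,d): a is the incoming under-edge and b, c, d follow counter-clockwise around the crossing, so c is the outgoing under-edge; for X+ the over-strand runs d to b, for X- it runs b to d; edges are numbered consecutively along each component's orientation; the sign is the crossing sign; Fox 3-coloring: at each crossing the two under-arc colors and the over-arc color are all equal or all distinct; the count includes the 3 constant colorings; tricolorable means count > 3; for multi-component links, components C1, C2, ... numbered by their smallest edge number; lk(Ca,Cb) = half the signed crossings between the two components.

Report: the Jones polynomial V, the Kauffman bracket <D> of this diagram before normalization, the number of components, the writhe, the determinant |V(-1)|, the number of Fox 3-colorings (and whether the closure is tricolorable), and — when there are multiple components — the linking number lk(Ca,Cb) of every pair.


Jones polynomial: V(x) = -x + 4x^2 - 6x^3 + 11x^4 - 13x^5 + 13x^6 - 13x^7 + 10x^8 - 6x^9 + 3x^10 - x^11
<D> = -A^-26 + 3A^-22 - 6A^-18 + 10A^-14 - 13A^-10 + 13A^-6 - 13A^-2 + 11A^2 - 6A^6 + 4A^10 - A^14; writhe +6
components 1, writhe +6 (12 crossings)
3-colorings: 27 of 3^12, det 81 — tricolorable
note: V spans 10 powers of x: at least 10 crossings in any diagram


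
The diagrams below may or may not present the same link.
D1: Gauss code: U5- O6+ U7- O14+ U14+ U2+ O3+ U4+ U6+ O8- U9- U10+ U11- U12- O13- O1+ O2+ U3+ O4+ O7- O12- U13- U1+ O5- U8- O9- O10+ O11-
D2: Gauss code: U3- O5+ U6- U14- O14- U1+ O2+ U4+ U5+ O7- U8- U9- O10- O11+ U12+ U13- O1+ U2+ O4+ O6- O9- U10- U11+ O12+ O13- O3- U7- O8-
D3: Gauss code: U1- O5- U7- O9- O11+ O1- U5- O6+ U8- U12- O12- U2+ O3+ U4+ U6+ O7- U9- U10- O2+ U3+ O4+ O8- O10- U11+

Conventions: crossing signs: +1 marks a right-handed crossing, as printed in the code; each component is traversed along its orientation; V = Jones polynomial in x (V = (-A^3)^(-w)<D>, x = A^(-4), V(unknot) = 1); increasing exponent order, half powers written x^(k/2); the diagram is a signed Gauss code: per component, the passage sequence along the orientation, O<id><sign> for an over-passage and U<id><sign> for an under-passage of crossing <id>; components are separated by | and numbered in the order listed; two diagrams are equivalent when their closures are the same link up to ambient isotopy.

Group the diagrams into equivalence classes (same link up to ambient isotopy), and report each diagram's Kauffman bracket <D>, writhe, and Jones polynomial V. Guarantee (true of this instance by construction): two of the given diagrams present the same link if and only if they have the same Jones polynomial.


equivalence classes: {D1, D2, D3}
D1 (bracket -A^-12 + 2A^-8 - 2A^-4 + 3 - 2A^4 + 2A^8 - A^12; 14 crossings at w = 0): V = -x^-3 + 2x^-2 - 2x^-1 + 3 - 2x + 2x^2 - x^3
V(D2) = -x^-3 + 2x^-2 - 2x^-1 + 3 - 2x + 2x^2 - x^3  (w -2, c 14, <D> = -A^-18 + 2A^-14 - 2A^-10 + 3A^-6 - 2A^-2 + 2A^2 - A^6)
V(D3) = -x^-3 + 2x^-2 - 2x^-1 + 3 - 2x + 2x^2 - x^3  (w -2, c 12, <D> = -A^-18 + 2A^-14 - 2A^-10 + 3A^-6 - 2A^-2 + 2A^2 - A^6)
observation: one V(x) for all 3 diagrams — one class (guaranteed)


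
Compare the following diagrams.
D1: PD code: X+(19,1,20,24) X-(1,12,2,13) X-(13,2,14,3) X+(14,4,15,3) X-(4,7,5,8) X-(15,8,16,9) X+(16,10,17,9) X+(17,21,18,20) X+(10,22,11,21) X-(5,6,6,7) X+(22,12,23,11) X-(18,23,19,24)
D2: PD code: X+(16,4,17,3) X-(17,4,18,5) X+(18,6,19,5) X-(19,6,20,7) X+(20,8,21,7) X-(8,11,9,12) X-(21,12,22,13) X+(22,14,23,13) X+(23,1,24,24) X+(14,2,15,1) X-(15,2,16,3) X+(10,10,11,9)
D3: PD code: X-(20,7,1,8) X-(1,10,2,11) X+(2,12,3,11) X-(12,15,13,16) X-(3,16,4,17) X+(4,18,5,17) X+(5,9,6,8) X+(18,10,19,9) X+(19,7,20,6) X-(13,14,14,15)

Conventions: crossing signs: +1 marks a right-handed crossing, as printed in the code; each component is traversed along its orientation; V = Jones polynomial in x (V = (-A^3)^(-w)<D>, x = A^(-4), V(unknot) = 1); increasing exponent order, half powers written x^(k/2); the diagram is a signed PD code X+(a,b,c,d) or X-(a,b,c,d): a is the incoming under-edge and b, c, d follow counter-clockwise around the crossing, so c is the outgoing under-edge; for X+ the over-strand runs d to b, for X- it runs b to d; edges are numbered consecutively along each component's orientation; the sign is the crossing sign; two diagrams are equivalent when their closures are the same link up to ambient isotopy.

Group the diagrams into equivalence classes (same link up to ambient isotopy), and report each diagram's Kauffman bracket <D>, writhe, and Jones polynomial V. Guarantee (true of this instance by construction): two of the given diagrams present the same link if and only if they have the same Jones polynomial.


equivalence classes: {D1, D2, D3}
D1 (bracket 1; 12 crossings at w = 0): V = 1
V(D2) = 1  (w +2, c 12, <D> = A^6)
V(D3) = 1  [10 crossings, <D> = 1, w = 0]
key observation: all 3 diagrams share one V(x), hence one class


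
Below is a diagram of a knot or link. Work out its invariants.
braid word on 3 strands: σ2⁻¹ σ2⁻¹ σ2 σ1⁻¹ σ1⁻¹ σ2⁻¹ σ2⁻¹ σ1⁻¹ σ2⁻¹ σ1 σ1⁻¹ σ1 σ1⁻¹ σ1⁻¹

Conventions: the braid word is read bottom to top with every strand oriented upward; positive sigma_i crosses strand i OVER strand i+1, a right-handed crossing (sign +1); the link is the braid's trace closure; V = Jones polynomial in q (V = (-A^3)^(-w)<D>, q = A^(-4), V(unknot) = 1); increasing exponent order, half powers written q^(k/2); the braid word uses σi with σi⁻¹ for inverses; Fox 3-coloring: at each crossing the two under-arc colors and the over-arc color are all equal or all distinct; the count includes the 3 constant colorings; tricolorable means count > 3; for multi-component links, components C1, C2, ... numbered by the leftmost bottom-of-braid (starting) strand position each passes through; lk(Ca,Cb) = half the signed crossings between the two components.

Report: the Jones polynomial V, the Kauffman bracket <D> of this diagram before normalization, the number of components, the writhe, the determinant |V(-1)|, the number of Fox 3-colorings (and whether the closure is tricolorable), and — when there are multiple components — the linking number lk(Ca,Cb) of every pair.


V = -q^-8 + q^-5 + q^-3
<D> = A^-12 + A^-4 - A^8 (w = -8)
1 component over 14 crossings, w = -8
9 Fox colorings among 3^14, |V(-1)| = 3: tricolorable
why: the span of V is 5, forcing >= 5 crossings in any diagram


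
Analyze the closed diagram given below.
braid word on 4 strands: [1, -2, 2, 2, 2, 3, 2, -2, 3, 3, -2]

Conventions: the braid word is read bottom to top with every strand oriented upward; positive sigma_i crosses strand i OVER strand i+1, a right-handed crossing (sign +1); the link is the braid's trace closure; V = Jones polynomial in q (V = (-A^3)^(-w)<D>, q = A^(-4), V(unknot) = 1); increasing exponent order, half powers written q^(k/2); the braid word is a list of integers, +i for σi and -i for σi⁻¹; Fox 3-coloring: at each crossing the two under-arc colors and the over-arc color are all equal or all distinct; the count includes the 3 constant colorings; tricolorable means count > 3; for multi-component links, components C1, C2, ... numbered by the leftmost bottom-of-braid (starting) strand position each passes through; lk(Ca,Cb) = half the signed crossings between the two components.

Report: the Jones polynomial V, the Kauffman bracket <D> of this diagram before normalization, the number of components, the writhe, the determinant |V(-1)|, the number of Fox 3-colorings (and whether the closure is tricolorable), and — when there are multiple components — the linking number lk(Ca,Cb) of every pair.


Jones polynomial: V(q) = q + q^3 - q^4
<D> = A^-1 - A^3 - A^11; writhe +5
components 1, writhe +5 (11 crossings)
3-colorings: 9 of 3^11, det 3 — tricolorable
note: the span of V is 3, forcing >= 3 crossings in any diagram


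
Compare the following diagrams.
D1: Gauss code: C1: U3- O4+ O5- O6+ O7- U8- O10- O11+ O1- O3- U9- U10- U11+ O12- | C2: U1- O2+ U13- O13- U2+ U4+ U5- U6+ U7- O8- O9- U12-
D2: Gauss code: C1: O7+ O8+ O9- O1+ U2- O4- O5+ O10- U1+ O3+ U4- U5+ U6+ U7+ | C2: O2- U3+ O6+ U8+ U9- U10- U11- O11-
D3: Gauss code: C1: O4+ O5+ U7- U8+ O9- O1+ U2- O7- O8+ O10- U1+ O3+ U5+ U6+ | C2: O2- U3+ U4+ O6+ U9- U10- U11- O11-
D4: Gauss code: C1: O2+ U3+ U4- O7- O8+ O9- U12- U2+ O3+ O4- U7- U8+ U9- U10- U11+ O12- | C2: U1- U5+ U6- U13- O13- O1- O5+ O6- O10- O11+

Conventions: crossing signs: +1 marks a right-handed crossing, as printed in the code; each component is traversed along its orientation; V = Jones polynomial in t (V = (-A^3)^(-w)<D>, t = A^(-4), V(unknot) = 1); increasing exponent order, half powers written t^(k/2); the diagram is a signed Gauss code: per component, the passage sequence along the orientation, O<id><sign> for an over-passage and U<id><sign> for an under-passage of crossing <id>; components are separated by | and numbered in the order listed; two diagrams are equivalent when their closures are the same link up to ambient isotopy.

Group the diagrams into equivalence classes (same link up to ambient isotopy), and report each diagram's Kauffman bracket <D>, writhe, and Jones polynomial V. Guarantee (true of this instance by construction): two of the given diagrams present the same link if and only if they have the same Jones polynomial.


grouping into links: {D1} | {D2, D3} | {D4}
V(D1) = -t^(-11/2) + t^(-9/2) - t^(-7/2) - t^(-3/2)  (w -5, c 13, <D> = A^-9 + A^-1 - A^3 + A^7)
V(D2) = -t^(-3/2) + t^(-1/2) - 2t^(1/2) + t^(3/2) - 2t^(5/2) + t^(7/2)  [11 crossings, <D> = -A^-11 + 2A^-7 - A^-3 + 2A - A^5 + A^9, w = +1]
D3 (bracket -A^-11 + 2A^-7 - A^-3 + 2A - A^5 + A^9; 11 crossings at w = +1): V = -t^(-3/2) + t^(-1/2) - 2t^(1/2) + t^(3/2) - 2t^(5/2) + t^(7/2)
V(D4) = -t^(-1/2) - t^(1/2)  [13 crossings, <D> = A^-11 + A^-7, w = -3]
why: 3 classes among 4 diagrams; unequal V(t) rules out equality


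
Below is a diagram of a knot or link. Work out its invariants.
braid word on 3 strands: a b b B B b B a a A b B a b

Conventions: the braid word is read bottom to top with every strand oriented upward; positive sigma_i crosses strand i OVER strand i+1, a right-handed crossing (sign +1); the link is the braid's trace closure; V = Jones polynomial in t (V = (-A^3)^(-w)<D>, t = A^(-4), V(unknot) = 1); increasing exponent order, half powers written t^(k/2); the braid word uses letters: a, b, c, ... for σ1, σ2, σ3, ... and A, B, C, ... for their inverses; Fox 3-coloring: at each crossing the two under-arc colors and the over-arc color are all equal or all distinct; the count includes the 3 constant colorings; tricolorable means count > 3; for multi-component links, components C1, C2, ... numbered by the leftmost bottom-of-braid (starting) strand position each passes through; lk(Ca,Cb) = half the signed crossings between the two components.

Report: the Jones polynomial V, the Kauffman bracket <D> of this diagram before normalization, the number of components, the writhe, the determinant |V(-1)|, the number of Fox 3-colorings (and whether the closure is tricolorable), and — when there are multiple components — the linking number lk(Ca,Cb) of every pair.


Jones polynomial: V(t) = t + t^3 - t^4
<D> = -A^-4 + 1 + A^8; writhe +4
components 1, writhe +4 (14 crossings)
3-colorings: 9 of 3^14, det 3 — tricolorable
note: w = +4 shifts under R1 moves; the (-A^3)^(-4) factor cancels that in V


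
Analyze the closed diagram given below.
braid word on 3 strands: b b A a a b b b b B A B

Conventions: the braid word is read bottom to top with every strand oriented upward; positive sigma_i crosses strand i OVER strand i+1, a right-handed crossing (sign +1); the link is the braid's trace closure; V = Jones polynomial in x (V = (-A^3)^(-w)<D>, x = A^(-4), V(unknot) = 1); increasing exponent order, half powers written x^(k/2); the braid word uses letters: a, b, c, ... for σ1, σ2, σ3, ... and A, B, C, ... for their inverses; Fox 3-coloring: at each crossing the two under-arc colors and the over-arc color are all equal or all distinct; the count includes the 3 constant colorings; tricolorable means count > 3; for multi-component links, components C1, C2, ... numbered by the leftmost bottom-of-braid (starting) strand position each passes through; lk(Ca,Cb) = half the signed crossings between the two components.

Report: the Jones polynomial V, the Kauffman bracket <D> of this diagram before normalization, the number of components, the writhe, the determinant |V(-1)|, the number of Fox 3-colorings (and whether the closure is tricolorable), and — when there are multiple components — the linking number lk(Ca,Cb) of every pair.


Jones polynomial: V(x) = x + x^3 - x^4
<D> = -A^-4 + 1 + A^8; writhe +4
components 1, writhe +4 (12 crossings)
3-colorings: 9 of 3^12, det 3 — tricolorable
note: det 3 = |V(-1)|; divisible by 3, so tricolorable


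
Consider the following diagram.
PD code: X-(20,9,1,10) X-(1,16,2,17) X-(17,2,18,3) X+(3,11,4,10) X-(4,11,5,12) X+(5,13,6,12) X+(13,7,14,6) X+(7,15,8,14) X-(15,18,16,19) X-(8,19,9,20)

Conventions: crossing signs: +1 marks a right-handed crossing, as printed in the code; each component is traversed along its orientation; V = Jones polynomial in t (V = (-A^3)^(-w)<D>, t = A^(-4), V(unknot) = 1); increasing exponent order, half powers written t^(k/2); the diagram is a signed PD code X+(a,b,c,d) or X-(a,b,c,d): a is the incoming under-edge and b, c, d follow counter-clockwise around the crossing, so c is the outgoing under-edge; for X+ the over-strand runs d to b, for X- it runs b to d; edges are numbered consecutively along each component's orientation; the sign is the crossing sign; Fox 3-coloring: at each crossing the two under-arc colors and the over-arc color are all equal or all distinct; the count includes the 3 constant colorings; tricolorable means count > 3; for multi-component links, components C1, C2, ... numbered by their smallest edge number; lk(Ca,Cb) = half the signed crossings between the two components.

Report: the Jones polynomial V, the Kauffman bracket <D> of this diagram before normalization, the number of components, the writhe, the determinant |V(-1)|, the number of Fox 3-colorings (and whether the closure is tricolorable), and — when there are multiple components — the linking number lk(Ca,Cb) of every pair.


V(t) = -t^-5 + t^-4 - t^-3 + 2t^-2 - t^-1 + 2 - t
bracket: -A^-10 + 2A^-6 - A^-2 + 2A^2 - A^6 + A^10 - A^14, w = -2
1 component, writhe -2, over 10 crossings
det 9, colorings 9 of 3^10 — tricolorable
observation: w = -2 (over 10 crossings) is diagram-only; (-A^3)^(2) removes it from V


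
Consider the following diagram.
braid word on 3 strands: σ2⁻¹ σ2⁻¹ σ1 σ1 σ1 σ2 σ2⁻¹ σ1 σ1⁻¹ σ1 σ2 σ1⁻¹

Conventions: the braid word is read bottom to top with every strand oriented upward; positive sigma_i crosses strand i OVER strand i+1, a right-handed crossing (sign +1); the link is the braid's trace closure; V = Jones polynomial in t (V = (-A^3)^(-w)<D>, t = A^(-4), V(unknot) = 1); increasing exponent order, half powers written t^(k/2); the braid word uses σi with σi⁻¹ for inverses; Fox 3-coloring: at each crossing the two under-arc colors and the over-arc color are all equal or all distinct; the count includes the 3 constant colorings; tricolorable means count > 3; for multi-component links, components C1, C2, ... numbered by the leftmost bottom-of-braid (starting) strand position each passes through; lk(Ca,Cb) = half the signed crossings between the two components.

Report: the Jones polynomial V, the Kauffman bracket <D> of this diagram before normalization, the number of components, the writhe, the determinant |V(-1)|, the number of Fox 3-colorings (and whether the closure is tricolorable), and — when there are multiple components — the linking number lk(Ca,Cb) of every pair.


V = t^-1 - 1 + 2t - 2t^2 + 2t^3 - 2t^4 + t^5
<D> = A^-14 - 2A^-10 + 2A^-6 - 2A^-2 + 2A^2 - A^6 + A^10 (w = +2)
1 component over 12 crossings, w = +2
3 Fox colorings among 3^12, |V(-1)| = 11: not tricolorable
why: the span of V is 6, forcing >= 6 crossings in any diagram


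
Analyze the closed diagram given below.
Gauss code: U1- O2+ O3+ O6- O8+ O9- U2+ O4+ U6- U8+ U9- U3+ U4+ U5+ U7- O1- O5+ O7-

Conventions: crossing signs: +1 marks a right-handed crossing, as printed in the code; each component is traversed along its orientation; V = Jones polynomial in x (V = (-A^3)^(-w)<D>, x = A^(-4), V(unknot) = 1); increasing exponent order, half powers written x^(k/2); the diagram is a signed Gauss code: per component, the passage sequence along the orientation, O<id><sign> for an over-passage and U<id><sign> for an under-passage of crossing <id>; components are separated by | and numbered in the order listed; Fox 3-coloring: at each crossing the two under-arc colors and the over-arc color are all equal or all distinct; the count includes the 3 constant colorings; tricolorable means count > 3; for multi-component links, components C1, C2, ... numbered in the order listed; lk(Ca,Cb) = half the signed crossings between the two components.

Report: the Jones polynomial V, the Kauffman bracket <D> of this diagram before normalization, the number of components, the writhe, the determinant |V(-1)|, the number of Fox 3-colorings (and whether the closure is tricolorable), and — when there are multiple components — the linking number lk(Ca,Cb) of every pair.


V = 1
<D> = -A^3 (w = +1)
1 component over 9 crossings, w = +1
3 Fox colorings among 3^9, |V(-1)| = 1: not tricolorable
why: w = +1 (over 9 crossings) is diagram-only; (-A^3)^(-1) removes it from V


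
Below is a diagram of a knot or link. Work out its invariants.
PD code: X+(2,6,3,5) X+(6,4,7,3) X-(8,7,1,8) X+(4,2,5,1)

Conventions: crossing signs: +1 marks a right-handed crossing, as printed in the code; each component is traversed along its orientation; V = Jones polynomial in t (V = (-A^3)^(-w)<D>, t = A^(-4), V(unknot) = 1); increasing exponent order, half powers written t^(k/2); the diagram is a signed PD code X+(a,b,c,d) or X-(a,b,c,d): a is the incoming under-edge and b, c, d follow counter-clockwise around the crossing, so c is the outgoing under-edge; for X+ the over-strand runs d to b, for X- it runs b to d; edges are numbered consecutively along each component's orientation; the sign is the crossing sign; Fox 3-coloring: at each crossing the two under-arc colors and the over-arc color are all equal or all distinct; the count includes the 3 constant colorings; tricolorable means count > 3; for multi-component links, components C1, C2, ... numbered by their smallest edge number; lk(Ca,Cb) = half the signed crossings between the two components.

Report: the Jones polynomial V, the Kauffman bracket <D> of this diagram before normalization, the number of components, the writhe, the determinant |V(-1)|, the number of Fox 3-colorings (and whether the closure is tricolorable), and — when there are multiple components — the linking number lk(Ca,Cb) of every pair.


V(t) = t + t^3 - t^4
bracket: -A^-10 + A^-6 + A^2, w = +2
1 component, writhe +2, over 4 crossings
det 3, colorings 9 of 3^4 — tricolorable
observation: det 3 = |V(-1)|; divisible by 3, so tricolorable


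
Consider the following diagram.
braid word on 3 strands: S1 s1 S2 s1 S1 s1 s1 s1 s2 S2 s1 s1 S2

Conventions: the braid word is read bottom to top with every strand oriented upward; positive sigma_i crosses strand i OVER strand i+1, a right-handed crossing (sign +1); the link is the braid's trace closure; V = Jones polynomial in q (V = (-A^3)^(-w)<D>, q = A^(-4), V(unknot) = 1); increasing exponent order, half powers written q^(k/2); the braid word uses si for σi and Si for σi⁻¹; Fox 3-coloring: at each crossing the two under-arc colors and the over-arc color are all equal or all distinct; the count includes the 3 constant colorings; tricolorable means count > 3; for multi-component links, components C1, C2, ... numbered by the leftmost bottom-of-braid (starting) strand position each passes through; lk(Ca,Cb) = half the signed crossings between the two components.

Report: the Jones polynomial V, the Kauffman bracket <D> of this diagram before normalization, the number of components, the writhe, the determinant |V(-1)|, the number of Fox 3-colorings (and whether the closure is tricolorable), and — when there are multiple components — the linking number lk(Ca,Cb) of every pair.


V(q) = -q^(-1/2) - 2q^(3/2) + q^(5/2) - 2q^(7/2) + 2q^(9/2) - q^(11/2) + q^(13/2)
bracket: -A^-17 + A^-13 - 2A^-9 + 2A^-5 - A^-1 + 2A^3 + A^11, w = +3
2 components, writhe +3, over 13 crossings
lk(C1,C2) = -1
det 10, colorings 3 of 3^13 — not tricolorable
observation: the word shrinks to σ2⁻¹ σ1 σ1 σ1 σ1 σ1 σ2⁻¹ after cancelling


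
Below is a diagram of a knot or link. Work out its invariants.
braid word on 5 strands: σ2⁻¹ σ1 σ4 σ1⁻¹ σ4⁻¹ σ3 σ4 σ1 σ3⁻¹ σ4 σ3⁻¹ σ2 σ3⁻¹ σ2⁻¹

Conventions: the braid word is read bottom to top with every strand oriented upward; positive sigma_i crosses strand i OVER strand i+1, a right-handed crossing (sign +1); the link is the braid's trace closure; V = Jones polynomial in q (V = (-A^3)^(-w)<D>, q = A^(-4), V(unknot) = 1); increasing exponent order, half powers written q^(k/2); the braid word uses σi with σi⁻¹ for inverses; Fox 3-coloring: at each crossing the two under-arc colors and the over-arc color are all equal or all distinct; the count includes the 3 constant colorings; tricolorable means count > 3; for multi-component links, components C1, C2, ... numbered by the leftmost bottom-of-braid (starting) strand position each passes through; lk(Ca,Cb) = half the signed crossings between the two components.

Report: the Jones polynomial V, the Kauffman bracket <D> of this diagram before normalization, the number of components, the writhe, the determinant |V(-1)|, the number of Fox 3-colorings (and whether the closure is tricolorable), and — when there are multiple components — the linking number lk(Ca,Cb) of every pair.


V = q^-4 - q^-3 + q^-2 - 2q^-1 + 2 - q + q^2
<D> = A^-8 - A^-4 + 2 - 2A^4 + A^8 - A^12 + A^16 (w = 0)
1 component over 14 crossings, w = 0
9 Fox colorings among 3^14, |V(-1)| = 9: tricolorable
why: the span of V is 6, forcing >= 6 crossings in any diagram


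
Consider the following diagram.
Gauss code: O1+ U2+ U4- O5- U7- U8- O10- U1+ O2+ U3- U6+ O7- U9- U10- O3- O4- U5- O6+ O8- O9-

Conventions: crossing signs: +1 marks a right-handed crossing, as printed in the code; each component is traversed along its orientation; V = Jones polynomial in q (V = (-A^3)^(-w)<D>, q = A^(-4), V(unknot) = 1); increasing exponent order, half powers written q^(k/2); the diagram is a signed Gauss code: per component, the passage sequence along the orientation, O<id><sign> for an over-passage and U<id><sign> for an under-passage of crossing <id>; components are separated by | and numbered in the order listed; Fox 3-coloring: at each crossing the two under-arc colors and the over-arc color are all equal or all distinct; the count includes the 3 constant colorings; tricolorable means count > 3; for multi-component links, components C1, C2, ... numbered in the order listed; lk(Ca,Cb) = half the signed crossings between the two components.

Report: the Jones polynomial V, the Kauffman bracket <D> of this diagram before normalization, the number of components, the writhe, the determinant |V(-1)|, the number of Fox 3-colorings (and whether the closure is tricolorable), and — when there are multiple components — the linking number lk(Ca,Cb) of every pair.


V(q) = q^-7 - 2q^-6 + 2q^-5 - 3q^-4 + 3q^-3 - 2q^-2 + 2q^-1
bracket: 2A^-8 - 2A^-4 + 3 - 3A^4 + 2A^8 - 2A^12 + A^16, w = -4
1 component, writhe -4, over 10 crossings
det 15, colorings 9 of 3^10 — tricolorable
observation: V spans 6 powers of q: at least 6 crossings in any diagram


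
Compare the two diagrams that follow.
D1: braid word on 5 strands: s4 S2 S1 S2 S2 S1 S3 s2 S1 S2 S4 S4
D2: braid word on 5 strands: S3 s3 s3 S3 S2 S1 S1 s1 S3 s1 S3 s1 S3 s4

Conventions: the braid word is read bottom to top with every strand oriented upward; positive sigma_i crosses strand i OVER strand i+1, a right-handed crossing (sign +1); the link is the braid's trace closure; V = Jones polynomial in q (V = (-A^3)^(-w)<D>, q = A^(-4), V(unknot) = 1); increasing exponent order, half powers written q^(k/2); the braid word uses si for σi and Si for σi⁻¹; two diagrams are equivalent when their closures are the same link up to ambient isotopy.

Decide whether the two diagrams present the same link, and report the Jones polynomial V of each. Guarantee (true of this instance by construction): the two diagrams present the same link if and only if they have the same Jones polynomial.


same link: no
V(D1) = -q^-7 + q^-6 - q^-5 + q^-4 + q^-2  [12 crossings, <D> = A^-16 + A^-8 - A^-4 + 1 - A^4, w = -8]
V(D2) = -q^-4 + q^-3 + q^-1  [14 crossings, <D> = A^-2 + A^6 - A^10, w = -2]
insight: V(q) takes 2 values over 2 diagrams, fixing the grouping


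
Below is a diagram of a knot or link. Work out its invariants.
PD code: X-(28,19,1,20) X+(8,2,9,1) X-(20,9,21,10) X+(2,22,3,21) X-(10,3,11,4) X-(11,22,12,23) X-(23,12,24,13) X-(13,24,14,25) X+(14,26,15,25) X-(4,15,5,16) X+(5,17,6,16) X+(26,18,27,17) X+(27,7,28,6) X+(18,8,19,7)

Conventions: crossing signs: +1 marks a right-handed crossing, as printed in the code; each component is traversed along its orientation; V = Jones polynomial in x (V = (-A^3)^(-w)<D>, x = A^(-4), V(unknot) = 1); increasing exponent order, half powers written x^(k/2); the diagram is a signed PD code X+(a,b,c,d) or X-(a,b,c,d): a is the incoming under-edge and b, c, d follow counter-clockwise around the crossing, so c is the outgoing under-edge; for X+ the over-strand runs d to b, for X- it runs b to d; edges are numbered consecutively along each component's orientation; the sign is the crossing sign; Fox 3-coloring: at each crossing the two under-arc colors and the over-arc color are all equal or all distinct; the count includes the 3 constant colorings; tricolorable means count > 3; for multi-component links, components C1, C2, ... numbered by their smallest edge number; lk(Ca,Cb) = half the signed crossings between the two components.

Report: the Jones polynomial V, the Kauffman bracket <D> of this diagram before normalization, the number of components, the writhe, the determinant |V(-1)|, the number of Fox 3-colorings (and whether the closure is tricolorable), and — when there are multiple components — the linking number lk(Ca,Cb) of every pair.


Jones polynomial: V(x) = -x^-3 + 2x^-2 - 2x^-1 + 3 - 2x + 2x^2 - x^3
<D> = -A^-12 + 2A^-8 - 2A^-4 + 3 - 2A^4 + 2A^8 - A^12; writhe 0
components 1, writhe 0 (14 crossings)
3-colorings: 3 of 3^14, det 13 — not tricolorable
note: the span of V is 6, forcing >= 6 crossings in any diagram


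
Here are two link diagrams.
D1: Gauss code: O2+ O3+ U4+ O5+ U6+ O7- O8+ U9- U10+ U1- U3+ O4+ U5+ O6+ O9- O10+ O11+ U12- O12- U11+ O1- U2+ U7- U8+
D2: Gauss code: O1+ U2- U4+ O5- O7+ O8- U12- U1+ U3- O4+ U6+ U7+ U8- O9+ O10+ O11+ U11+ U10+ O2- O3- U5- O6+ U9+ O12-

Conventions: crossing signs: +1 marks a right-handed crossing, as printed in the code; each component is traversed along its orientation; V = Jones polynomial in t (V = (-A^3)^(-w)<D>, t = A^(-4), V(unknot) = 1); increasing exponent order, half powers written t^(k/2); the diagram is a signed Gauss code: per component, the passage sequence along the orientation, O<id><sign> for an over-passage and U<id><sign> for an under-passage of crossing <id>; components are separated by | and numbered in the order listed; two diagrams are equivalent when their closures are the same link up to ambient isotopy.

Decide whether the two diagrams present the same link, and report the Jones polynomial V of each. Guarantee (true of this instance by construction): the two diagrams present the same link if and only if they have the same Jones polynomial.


equivalent: no
V(D1) = t + t^3 - t^4  (w +4, c 12, <D> = -A^-4 + 1 + A^8)
D2 (bracket A^-2 - A^2 + A^6 - A^10 + A^14; 12 crossings at w = +2): V = t^-2 - t^-1 + 1 - t + t^2
why: 2 classes among 2 diagrams; unequal V(t) rules out equality


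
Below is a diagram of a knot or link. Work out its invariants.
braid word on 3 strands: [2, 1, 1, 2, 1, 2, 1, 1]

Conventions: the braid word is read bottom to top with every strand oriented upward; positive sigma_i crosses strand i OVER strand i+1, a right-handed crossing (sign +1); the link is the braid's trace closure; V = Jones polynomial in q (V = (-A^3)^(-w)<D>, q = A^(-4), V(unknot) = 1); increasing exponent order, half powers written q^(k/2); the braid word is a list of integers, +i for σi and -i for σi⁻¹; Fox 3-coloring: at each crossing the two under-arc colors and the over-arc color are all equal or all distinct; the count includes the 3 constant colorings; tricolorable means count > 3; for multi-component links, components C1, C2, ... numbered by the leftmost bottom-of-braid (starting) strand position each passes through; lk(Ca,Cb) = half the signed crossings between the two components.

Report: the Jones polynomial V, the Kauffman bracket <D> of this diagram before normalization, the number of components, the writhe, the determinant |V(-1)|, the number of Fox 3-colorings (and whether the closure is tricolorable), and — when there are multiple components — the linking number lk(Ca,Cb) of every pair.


V(q) = q^3 + q^5 - q^8
bracket: -A^-8 + A^4 + A^12, w = +8
1 component, writhe +8, over 8 crossings
det 3, colorings 9 of 3^8 — tricolorable
observation: w = +8 (over 8 crossings) is diagram-only; (-A^3)^(-8) removes it from V
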